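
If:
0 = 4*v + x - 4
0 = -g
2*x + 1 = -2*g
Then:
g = 0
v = 9/8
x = -1/2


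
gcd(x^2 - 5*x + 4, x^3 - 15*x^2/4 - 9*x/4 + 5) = x^2 - 5*x + 4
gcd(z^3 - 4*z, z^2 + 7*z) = z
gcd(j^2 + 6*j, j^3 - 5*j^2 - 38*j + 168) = j + 6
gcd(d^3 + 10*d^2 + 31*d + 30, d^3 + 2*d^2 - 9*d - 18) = d^2 + 5*d + 6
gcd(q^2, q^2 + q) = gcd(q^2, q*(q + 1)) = q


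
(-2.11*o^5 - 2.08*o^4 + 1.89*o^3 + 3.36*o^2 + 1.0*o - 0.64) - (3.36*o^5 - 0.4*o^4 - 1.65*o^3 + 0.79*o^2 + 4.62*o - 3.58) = -5.47*o^5 - 1.68*o^4 + 3.54*o^3 + 2.57*o^2 - 3.62*o + 2.94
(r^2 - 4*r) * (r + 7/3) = r^3 - 5*r^2/3 - 28*r/3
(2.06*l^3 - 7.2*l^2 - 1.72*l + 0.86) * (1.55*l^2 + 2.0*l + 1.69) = 3.193*l^5 - 7.04*l^4 - 13.5846*l^3 - 14.275*l^2 - 1.1868*l + 1.4534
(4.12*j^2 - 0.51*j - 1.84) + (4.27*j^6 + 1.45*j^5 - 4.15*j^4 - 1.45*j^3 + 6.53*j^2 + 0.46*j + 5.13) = 4.27*j^6 + 1.45*j^5 - 4.15*j^4 - 1.45*j^3 + 10.65*j^2 - 0.05*j + 3.29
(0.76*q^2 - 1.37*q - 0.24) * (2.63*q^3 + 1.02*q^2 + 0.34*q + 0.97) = 1.9988*q^5 - 2.8279*q^4 - 1.7702*q^3 + 0.0265999999999999*q^2 - 1.4105*q - 0.2328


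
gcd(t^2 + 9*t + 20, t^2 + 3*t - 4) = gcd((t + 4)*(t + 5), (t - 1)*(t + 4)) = t + 4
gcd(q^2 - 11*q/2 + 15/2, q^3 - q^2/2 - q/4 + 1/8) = 1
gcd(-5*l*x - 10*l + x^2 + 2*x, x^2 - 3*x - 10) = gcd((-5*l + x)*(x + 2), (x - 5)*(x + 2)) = x + 2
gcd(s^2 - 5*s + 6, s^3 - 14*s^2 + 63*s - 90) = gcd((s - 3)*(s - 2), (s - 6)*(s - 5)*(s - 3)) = s - 3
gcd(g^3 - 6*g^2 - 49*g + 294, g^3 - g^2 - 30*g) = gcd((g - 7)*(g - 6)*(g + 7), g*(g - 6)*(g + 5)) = g - 6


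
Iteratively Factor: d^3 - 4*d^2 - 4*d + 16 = (d + 2)*(d^2 - 6*d + 8) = (d - 4)*(d + 2)*(d - 2)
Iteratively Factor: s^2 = (s)*(s)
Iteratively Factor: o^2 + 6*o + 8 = (o + 4)*(o + 2)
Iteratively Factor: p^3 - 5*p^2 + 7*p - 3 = (p - 1)*(p^2 - 4*p + 3) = (p - 3)*(p - 1)*(p - 1)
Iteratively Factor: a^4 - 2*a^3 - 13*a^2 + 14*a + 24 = (a + 3)*(a^3 - 5*a^2 + 2*a + 8) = (a - 4)*(a + 3)*(a^2 - a - 2) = (a - 4)*(a - 2)*(a + 3)*(a + 1)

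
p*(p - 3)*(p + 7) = p^3 + 4*p^2 - 21*p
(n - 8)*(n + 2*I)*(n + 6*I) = n^3 - 8*n^2 + 8*I*n^2 - 12*n - 64*I*n + 96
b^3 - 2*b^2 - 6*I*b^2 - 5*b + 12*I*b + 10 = (b - 2)*(b - 5*I)*(b - I)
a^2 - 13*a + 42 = (a - 7)*(a - 6)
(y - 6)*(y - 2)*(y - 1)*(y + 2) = y^4 - 7*y^3 + 2*y^2 + 28*y - 24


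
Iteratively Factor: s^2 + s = (s + 1)*(s)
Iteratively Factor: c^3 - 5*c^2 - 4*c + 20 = (c + 2)*(c^2 - 7*c + 10) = (c - 5)*(c + 2)*(c - 2)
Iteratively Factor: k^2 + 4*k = (k)*(k + 4)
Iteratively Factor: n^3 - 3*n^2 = (n)*(n^2 - 3*n) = n^2*(n - 3)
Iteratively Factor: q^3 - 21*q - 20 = (q + 1)*(q^2 - q - 20) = (q - 5)*(q + 1)*(q + 4)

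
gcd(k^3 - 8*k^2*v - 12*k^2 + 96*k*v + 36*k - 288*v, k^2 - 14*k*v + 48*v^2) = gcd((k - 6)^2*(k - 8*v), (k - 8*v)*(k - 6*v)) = -k + 8*v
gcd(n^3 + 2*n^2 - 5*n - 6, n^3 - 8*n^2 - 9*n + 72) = n + 3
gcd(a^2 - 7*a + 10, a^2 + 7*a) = 1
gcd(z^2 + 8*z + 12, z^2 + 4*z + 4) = z + 2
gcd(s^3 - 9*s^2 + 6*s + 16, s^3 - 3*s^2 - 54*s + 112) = s^2 - 10*s + 16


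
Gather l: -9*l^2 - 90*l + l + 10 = -9*l^2 - 89*l + 10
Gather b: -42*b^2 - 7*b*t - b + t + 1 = -42*b^2 + b*(-7*t - 1) + t + 1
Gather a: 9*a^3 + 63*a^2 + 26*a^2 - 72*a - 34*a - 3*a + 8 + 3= 9*a^3 + 89*a^2 - 109*a + 11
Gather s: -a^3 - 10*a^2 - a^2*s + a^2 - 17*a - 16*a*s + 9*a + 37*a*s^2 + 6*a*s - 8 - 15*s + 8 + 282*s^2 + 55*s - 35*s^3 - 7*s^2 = -a^3 - 9*a^2 - 8*a - 35*s^3 + s^2*(37*a + 275) + s*(-a^2 - 10*a + 40)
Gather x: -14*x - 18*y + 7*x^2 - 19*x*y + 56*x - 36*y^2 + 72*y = 7*x^2 + x*(42 - 19*y) - 36*y^2 + 54*y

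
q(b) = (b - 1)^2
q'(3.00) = 4.00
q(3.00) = 4.00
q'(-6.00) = -14.00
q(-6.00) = 49.00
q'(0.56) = -0.88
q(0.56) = 0.19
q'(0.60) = -0.80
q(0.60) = 0.16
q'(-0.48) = -2.96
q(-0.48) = 2.19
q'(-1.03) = -4.06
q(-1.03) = 4.12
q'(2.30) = 2.60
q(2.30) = 1.69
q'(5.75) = 9.50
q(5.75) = 22.56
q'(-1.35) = -4.70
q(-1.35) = 5.52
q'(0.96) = -0.08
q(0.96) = 0.00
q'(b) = 2*b - 2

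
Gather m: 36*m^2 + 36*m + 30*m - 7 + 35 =36*m^2 + 66*m + 28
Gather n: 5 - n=5 - n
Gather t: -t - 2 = -t - 2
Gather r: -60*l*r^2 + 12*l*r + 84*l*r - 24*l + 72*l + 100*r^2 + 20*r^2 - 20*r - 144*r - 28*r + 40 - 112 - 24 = 48*l + r^2*(120 - 60*l) + r*(96*l - 192) - 96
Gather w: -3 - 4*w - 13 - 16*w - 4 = -20*w - 20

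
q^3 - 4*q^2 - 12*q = q*(q - 6)*(q + 2)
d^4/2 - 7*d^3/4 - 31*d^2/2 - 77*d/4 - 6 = (d/2 + 1/2)*(d - 8)*(d + 1/2)*(d + 3)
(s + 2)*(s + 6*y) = s^2 + 6*s*y + 2*s + 12*y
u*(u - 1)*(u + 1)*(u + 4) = u^4 + 4*u^3 - u^2 - 4*u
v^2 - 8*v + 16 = (v - 4)^2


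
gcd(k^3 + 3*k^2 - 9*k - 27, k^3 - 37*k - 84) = k + 3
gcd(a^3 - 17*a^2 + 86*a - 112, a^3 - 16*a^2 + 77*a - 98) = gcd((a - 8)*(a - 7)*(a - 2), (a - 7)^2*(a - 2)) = a^2 - 9*a + 14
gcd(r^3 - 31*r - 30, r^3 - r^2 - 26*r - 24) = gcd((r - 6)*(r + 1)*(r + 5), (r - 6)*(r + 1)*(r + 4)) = r^2 - 5*r - 6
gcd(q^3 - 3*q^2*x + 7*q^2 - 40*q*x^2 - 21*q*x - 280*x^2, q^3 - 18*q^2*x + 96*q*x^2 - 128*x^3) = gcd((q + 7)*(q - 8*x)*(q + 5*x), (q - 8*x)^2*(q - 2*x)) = -q + 8*x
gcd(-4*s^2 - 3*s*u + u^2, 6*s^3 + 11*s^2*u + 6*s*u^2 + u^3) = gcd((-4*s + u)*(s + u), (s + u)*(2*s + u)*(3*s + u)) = s + u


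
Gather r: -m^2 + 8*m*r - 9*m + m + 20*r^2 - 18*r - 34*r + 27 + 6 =-m^2 - 8*m + 20*r^2 + r*(8*m - 52) + 33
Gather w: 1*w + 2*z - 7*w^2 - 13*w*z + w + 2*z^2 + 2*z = -7*w^2 + w*(2 - 13*z) + 2*z^2 + 4*z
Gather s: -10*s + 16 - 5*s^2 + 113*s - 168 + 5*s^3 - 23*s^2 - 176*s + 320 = 5*s^3 - 28*s^2 - 73*s + 168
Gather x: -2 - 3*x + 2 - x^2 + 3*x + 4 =4 - x^2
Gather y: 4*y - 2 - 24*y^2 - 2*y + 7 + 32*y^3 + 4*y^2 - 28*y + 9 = 32*y^3 - 20*y^2 - 26*y + 14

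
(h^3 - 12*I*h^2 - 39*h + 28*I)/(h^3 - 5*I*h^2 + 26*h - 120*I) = (h^2 - 8*I*h - 7)/(h^2 - I*h + 30)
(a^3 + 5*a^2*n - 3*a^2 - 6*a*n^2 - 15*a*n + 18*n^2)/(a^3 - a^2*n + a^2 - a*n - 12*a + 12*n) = (a + 6*n)/(a + 4)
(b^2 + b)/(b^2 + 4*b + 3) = b/(b + 3)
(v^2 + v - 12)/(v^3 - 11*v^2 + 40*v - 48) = (v + 4)/(v^2 - 8*v + 16)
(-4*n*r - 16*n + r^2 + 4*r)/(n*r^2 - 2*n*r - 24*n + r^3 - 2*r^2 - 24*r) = (-4*n + r)/(n*r - 6*n + r^2 - 6*r)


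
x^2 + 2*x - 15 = (x - 3)*(x + 5)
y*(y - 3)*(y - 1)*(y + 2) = y^4 - 2*y^3 - 5*y^2 + 6*y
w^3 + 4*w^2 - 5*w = w*(w - 1)*(w + 5)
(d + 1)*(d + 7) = d^2 + 8*d + 7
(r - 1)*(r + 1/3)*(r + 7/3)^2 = r^4 + 4*r^3 + 2*r^2 - 140*r/27 - 49/27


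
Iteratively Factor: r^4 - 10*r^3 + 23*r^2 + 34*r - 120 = (r - 5)*(r^3 - 5*r^2 - 2*r + 24) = (r - 5)*(r - 4)*(r^2 - r - 6) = (r - 5)*(r - 4)*(r - 3)*(r + 2)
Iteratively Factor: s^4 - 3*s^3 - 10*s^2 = (s)*(s^3 - 3*s^2 - 10*s) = s*(s - 5)*(s^2 + 2*s) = s^2*(s - 5)*(s + 2)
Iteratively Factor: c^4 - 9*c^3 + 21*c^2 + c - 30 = (c + 1)*(c^3 - 10*c^2 + 31*c - 30) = (c - 2)*(c + 1)*(c^2 - 8*c + 15) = (c - 5)*(c - 2)*(c + 1)*(c - 3)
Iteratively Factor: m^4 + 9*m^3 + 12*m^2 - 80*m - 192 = (m + 4)*(m^3 + 5*m^2 - 8*m - 48) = (m - 3)*(m + 4)*(m^2 + 8*m + 16) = (m - 3)*(m + 4)^2*(m + 4)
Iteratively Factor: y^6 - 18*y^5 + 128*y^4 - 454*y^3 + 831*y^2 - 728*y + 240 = (y - 4)*(y^5 - 14*y^4 + 72*y^3 - 166*y^2 + 167*y - 60) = (y - 5)*(y - 4)*(y^4 - 9*y^3 + 27*y^2 - 31*y + 12) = (y - 5)*(y - 4)*(y - 3)*(y^3 - 6*y^2 + 9*y - 4) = (y - 5)*(y - 4)*(y - 3)*(y - 1)*(y^2 - 5*y + 4) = (y - 5)*(y - 4)*(y - 3)*(y - 1)^2*(y - 4)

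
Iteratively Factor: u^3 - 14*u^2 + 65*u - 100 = (u - 5)*(u^2 - 9*u + 20) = (u - 5)^2*(u - 4)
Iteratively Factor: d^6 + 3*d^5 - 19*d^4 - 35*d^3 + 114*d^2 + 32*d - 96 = (d + 4)*(d^5 - d^4 - 15*d^3 + 25*d^2 + 14*d - 24) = (d - 3)*(d + 4)*(d^4 + 2*d^3 - 9*d^2 - 2*d + 8) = (d - 3)*(d - 2)*(d + 4)*(d^3 + 4*d^2 - d - 4) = (d - 3)*(d - 2)*(d + 1)*(d + 4)*(d^2 + 3*d - 4) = (d - 3)*(d - 2)*(d + 1)*(d + 4)^2*(d - 1)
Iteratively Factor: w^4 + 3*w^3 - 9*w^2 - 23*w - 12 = (w + 1)*(w^3 + 2*w^2 - 11*w - 12) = (w - 3)*(w + 1)*(w^2 + 5*w + 4) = (w - 3)*(w + 1)*(w + 4)*(w + 1)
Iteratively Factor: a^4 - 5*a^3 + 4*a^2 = (a - 1)*(a^3 - 4*a^2) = (a - 4)*(a - 1)*(a^2) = a*(a - 4)*(a - 1)*(a)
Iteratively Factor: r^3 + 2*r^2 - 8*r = (r - 2)*(r^2 + 4*r) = r*(r - 2)*(r + 4)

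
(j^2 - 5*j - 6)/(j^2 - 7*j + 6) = (j + 1)/(j - 1)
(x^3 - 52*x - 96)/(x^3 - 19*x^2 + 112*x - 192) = (x^2 + 8*x + 12)/(x^2 - 11*x + 24)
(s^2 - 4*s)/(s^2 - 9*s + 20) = s/(s - 5)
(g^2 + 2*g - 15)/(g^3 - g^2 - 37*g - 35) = (g - 3)/(g^2 - 6*g - 7)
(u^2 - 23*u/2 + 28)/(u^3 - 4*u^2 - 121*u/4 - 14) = 2*(2*u - 7)/(4*u^2 + 16*u + 7)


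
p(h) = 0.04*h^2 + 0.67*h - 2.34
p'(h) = 0.08*h + 0.67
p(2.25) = -0.63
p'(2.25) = 0.85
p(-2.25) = -3.64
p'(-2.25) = 0.49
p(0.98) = -1.64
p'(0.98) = 0.75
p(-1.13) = -3.05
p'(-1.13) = 0.58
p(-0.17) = -2.45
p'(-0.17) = 0.66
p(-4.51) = -4.55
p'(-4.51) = 0.31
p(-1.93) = -3.48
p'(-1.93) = 0.52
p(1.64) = -1.13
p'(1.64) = 0.80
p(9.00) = 6.93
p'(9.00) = 1.39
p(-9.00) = -5.13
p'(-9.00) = -0.05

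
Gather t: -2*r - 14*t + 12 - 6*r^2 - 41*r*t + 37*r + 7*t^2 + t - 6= -6*r^2 + 35*r + 7*t^2 + t*(-41*r - 13) + 6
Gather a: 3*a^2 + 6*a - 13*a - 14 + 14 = 3*a^2 - 7*a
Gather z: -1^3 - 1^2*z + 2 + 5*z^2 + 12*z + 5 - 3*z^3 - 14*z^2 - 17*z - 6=-3*z^3 - 9*z^2 - 6*z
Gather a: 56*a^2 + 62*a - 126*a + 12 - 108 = 56*a^2 - 64*a - 96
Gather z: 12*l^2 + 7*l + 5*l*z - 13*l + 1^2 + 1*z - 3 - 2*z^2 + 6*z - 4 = 12*l^2 - 6*l - 2*z^2 + z*(5*l + 7) - 6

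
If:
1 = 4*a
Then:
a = 1/4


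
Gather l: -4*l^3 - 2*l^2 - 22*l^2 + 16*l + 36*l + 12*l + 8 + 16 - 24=-4*l^3 - 24*l^2 + 64*l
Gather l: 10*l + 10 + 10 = 10*l + 20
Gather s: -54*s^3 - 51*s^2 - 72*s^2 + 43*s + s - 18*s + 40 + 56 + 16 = -54*s^3 - 123*s^2 + 26*s + 112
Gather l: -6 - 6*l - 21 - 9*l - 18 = -15*l - 45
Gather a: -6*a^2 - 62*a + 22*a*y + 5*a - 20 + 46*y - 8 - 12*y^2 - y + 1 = -6*a^2 + a*(22*y - 57) - 12*y^2 + 45*y - 27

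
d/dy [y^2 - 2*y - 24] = 2*y - 2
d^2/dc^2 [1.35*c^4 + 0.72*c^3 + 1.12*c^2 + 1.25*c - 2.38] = 16.2*c^2 + 4.32*c + 2.24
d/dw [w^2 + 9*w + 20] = 2*w + 9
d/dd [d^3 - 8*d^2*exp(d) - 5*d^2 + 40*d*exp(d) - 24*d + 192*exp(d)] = -8*d^2*exp(d) + 3*d^2 + 24*d*exp(d) - 10*d + 232*exp(d) - 24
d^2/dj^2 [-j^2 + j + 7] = -2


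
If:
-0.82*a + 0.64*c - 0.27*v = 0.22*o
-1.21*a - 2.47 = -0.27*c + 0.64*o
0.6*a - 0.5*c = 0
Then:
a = 1.06904231625835*v - 3.36179163573373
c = 1.28285077951002*v - 4.03414996288048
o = 0.794605295718881 - 1.47995545657016*v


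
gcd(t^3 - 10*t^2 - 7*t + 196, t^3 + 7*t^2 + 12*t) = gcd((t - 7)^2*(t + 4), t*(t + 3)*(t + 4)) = t + 4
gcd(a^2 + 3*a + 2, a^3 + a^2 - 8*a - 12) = a + 2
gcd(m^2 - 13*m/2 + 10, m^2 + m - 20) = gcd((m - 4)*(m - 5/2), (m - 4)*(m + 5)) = m - 4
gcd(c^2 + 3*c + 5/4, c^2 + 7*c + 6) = 1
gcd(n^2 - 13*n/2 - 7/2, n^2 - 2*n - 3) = 1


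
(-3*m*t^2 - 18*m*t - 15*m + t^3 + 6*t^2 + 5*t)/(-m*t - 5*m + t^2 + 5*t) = (-3*m*t - 3*m + t^2 + t)/(-m + t)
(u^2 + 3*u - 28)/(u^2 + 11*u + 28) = (u - 4)/(u + 4)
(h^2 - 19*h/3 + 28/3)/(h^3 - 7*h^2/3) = (h - 4)/h^2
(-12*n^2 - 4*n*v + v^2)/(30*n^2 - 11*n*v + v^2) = (2*n + v)/(-5*n + v)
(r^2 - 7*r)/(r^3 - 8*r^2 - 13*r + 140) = r/(r^2 - r - 20)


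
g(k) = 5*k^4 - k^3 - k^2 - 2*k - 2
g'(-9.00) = -14807.00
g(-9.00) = 33469.00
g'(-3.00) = -563.00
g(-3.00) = 427.00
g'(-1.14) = -33.25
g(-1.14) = 8.91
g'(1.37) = 41.06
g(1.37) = 8.43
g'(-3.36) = -787.81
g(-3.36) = 668.64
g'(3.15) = 587.05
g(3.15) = 442.80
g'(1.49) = 54.52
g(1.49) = 14.14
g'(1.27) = 31.59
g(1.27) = 4.81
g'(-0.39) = -2.86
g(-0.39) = -1.20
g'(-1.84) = -133.07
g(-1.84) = 61.84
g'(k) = 20*k^3 - 3*k^2 - 2*k - 2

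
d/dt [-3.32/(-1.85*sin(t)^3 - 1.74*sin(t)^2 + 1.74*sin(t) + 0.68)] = (-18.426*sin(t)^2 - 11.5536*sin(t) + 5.7768)*cos(t)/(1.85*sin(t)^3 + 1.74*sin(t)^2 - 1.74*sin(t) - 0.68)^2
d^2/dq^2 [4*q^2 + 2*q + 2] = 8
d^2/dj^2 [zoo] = 0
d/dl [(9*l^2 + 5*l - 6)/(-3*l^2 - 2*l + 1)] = (-3*l^2 - 18*l - 7)/(9*l^4 + 12*l^3 - 2*l^2 - 4*l + 1)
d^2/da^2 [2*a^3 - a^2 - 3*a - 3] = 12*a - 2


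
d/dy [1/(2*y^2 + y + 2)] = (-4*y - 1)/(2*y^2 + y + 2)^2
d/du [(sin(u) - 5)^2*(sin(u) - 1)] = (sin(u) - 5)*(3*sin(u) - 7)*cos(u)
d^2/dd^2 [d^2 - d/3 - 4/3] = 2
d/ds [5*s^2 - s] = 10*s - 1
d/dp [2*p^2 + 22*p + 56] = 4*p + 22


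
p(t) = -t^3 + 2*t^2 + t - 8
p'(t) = -3*t^2 + 4*t + 1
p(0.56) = -6.99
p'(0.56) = 2.30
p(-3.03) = 35.15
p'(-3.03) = -38.66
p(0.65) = -6.78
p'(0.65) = 2.33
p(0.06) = -7.93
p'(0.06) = 1.23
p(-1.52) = -1.39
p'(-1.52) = -12.01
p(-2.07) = 7.37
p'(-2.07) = -20.13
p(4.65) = -60.65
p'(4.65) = -45.27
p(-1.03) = -5.82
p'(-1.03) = -6.30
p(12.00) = -1436.00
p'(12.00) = -383.00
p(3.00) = -14.00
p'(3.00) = -14.00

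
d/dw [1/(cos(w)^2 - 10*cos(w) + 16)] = 2*(cos(w) - 5)*sin(w)/(cos(w)^2 - 10*cos(w) + 16)^2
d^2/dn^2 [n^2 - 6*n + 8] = 2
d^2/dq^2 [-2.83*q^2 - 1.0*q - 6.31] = -5.66000000000000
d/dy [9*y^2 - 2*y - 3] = 18*y - 2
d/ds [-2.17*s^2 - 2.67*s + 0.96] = -4.34*s - 2.67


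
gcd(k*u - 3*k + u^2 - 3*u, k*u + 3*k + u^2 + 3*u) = k + u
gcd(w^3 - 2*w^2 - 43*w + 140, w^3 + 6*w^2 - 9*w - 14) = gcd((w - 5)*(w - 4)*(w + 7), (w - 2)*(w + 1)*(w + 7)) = w + 7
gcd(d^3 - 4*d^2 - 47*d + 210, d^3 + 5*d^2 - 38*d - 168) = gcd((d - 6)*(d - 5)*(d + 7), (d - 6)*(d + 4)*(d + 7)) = d^2 + d - 42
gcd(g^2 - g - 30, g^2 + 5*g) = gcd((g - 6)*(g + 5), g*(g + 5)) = g + 5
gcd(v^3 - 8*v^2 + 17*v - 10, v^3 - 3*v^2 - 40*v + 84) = v - 2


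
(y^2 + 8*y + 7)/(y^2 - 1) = (y + 7)/(y - 1)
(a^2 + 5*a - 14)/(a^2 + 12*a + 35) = (a - 2)/(a + 5)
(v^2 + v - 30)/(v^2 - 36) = (v - 5)/(v - 6)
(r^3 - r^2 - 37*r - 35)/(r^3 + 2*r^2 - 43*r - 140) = (r + 1)/(r + 4)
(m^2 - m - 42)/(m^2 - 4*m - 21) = (m + 6)/(m + 3)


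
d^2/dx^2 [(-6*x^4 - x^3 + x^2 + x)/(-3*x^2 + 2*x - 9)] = 2*(54*x^6 - 108*x^5 + 558*x^4 - 902*x^3 + 2943*x^2 + 324*x - 99)/(27*x^6 - 54*x^5 + 279*x^4 - 332*x^3 + 837*x^2 - 486*x + 729)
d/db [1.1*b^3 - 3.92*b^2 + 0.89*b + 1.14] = 3.3*b^2 - 7.84*b + 0.89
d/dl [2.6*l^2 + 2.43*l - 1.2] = 5.2*l + 2.43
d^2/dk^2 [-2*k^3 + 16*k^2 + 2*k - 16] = 32 - 12*k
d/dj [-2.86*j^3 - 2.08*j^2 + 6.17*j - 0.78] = -8.58*j^2 - 4.16*j + 6.17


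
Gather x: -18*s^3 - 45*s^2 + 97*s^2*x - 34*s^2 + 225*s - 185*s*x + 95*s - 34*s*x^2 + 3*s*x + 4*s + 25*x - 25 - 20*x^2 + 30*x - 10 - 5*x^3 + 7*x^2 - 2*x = -18*s^3 - 79*s^2 + 324*s - 5*x^3 + x^2*(-34*s - 13) + x*(97*s^2 - 182*s + 53) - 35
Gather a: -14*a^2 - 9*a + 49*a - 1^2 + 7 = -14*a^2 + 40*a + 6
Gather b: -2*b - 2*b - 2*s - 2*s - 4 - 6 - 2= -4*b - 4*s - 12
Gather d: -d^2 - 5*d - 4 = -d^2 - 5*d - 4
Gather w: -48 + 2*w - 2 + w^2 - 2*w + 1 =w^2 - 49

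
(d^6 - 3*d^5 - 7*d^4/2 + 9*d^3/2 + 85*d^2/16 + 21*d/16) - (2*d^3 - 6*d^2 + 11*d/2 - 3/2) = d^6 - 3*d^5 - 7*d^4/2 + 5*d^3/2 + 181*d^2/16 - 67*d/16 + 3/2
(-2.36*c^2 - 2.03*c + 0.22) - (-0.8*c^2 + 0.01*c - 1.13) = -1.56*c^2 - 2.04*c + 1.35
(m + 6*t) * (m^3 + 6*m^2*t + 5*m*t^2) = m^4 + 12*m^3*t + 41*m^2*t^2 + 30*m*t^3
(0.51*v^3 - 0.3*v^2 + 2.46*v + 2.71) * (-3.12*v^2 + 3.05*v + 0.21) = -1.5912*v^5 + 2.4915*v^4 - 8.4831*v^3 - 1.0152*v^2 + 8.7821*v + 0.5691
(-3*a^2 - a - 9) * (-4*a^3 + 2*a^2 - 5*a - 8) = 12*a^5 - 2*a^4 + 49*a^3 + 11*a^2 + 53*a + 72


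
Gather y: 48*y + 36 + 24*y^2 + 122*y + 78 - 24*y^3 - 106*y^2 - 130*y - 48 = -24*y^3 - 82*y^2 + 40*y + 66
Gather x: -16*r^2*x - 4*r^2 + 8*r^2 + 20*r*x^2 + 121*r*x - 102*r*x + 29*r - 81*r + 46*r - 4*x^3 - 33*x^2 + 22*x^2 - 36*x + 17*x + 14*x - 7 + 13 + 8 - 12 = 4*r^2 - 6*r - 4*x^3 + x^2*(20*r - 11) + x*(-16*r^2 + 19*r - 5) + 2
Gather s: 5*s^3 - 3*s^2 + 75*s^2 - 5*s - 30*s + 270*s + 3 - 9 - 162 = 5*s^3 + 72*s^2 + 235*s - 168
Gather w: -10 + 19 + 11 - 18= 2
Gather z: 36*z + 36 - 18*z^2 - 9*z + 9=-18*z^2 + 27*z + 45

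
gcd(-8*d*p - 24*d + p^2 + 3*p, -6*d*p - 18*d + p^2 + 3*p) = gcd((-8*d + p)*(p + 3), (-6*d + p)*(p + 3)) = p + 3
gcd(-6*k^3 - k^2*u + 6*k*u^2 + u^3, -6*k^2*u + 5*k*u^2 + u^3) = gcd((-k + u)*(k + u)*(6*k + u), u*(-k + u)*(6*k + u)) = -6*k^2 + 5*k*u + u^2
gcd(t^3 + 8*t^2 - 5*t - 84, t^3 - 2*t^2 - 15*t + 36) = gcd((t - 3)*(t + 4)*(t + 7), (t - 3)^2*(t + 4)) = t^2 + t - 12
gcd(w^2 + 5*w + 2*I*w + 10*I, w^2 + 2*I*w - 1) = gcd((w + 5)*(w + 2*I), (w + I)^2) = 1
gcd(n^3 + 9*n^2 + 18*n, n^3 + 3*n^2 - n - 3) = n + 3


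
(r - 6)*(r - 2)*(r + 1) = r^3 - 7*r^2 + 4*r + 12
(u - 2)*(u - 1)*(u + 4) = u^3 + u^2 - 10*u + 8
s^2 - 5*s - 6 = (s - 6)*(s + 1)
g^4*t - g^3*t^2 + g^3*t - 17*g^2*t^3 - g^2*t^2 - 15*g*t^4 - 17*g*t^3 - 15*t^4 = (g - 5*t)*(g + t)*(g + 3*t)*(g*t + t)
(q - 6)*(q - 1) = q^2 - 7*q + 6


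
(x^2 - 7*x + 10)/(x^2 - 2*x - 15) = (x - 2)/(x + 3)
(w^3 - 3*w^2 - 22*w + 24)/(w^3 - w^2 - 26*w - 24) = (w - 1)/(w + 1)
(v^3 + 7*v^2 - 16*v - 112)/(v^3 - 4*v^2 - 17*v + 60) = (v^2 + 3*v - 28)/(v^2 - 8*v + 15)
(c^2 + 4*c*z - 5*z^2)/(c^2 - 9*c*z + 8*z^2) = (-c - 5*z)/(-c + 8*z)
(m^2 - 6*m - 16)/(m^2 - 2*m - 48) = (m + 2)/(m + 6)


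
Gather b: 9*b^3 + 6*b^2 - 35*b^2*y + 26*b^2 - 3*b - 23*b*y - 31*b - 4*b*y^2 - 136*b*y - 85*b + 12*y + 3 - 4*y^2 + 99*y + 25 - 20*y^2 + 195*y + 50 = 9*b^3 + b^2*(32 - 35*y) + b*(-4*y^2 - 159*y - 119) - 24*y^2 + 306*y + 78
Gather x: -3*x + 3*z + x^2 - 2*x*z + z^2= x^2 + x*(-2*z - 3) + z^2 + 3*z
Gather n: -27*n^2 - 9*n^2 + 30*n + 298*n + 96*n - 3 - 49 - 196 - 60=-36*n^2 + 424*n - 308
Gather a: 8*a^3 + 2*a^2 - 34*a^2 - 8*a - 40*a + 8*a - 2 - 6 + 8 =8*a^3 - 32*a^2 - 40*a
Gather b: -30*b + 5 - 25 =-30*b - 20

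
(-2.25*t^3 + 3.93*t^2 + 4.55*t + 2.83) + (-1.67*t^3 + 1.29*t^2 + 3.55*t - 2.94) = -3.92*t^3 + 5.22*t^2 + 8.1*t - 0.11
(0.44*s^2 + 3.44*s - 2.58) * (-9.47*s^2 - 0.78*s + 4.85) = -4.1668*s^4 - 32.92*s^3 + 23.8834*s^2 + 18.6964*s - 12.513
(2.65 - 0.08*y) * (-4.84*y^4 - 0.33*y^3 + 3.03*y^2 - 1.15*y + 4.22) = 0.3872*y^5 - 12.7996*y^4 - 1.1169*y^3 + 8.1215*y^2 - 3.3851*y + 11.183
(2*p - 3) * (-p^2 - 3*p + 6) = -2*p^3 - 3*p^2 + 21*p - 18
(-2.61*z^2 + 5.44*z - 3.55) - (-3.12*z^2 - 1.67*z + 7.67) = 0.51*z^2 + 7.11*z - 11.22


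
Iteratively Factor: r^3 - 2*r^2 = (r - 2)*(r^2) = r*(r - 2)*(r)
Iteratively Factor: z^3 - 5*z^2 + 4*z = (z - 1)*(z^2 - 4*z) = z*(z - 1)*(z - 4)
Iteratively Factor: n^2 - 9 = (n + 3)*(n - 3)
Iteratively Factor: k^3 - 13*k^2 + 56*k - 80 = (k - 4)*(k^2 - 9*k + 20) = (k - 5)*(k - 4)*(k - 4)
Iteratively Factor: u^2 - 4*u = (u)*(u - 4)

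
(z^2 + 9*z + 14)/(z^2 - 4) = (z + 7)/(z - 2)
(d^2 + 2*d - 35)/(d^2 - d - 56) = (d - 5)/(d - 8)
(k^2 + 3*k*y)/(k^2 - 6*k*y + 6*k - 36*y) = k*(k + 3*y)/(k^2 - 6*k*y + 6*k - 36*y)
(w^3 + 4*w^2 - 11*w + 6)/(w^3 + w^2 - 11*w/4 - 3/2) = 4*(w^3 + 4*w^2 - 11*w + 6)/(4*w^3 + 4*w^2 - 11*w - 6)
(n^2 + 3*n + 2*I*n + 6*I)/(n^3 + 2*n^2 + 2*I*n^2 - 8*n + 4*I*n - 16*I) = (n + 3)/(n^2 + 2*n - 8)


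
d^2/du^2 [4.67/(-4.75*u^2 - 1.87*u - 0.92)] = (210.73375*u^2 + 82.96255*u - 4.67*(9.5*u + 1.87)*(19.0*u + 3.74) + 40.8158)/(4.75*u^2 + 1.87*u + 0.92)^3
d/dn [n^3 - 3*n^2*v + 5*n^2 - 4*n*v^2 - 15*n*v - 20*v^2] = 3*n^2 - 6*n*v + 10*n - 4*v^2 - 15*v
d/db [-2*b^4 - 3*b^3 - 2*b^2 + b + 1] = -8*b^3 - 9*b^2 - 4*b + 1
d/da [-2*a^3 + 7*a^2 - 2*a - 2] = -6*a^2 + 14*a - 2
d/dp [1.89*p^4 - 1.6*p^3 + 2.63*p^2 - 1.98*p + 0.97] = 7.56*p^3 - 4.8*p^2 + 5.26*p - 1.98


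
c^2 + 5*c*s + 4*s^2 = (c + s)*(c + 4*s)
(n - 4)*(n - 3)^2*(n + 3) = n^4 - 7*n^3 + 3*n^2 + 63*n - 108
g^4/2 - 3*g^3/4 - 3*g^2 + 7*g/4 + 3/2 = (g/2 + 1)*(g - 3)*(g - 1)*(g + 1/2)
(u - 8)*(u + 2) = u^2 - 6*u - 16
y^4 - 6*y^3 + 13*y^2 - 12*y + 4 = (y - 2)^2*(y - 1)^2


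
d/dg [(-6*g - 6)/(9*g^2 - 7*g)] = 6*(9*g^2 + 18*g - 7)/(g^2*(81*g^2 - 126*g + 49))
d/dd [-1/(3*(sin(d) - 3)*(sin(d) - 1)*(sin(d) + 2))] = (3*sin(d)^2 - 4*sin(d) - 5)*cos(d)/(3*(sin(d) - 3)^2*(sin(d) - 1)^2*(sin(d) + 2)^2)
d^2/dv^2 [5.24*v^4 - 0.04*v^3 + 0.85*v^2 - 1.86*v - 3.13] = 62.88*v^2 - 0.24*v + 1.7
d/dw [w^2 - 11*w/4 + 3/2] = 2*w - 11/4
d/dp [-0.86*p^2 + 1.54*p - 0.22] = 1.54 - 1.72*p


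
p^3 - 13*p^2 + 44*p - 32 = (p - 8)*(p - 4)*(p - 1)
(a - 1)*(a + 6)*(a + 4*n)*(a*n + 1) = a^4*n + 4*a^3*n^2 + 5*a^3*n + a^3 + 20*a^2*n^2 - 2*a^2*n + 5*a^2 - 24*a*n^2 + 20*a*n - 6*a - 24*n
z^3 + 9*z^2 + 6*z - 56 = (z - 2)*(z + 4)*(z + 7)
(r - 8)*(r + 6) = r^2 - 2*r - 48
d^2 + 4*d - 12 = (d - 2)*(d + 6)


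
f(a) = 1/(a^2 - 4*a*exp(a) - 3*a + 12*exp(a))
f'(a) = (4*a*exp(a) - 2*a - 8*exp(a) + 3)/(a^2 - 4*a*exp(a) - 3*a + 12*exp(a))^2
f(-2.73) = 0.06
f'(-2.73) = 0.02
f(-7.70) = 0.01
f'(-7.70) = 0.00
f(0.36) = 0.07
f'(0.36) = -0.04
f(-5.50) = 0.02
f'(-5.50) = 0.01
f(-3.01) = 0.05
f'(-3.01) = 0.02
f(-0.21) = 0.09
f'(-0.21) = -0.03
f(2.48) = 0.04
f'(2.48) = 0.04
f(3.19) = -0.06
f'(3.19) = 0.35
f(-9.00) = 0.01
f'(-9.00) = 0.00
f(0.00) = 0.08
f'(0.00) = -0.03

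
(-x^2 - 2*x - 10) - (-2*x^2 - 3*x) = x^2 + x - 10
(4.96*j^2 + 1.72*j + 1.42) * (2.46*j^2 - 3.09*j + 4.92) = 12.2016*j^4 - 11.0952*j^3 + 22.5816*j^2 + 4.0746*j + 6.9864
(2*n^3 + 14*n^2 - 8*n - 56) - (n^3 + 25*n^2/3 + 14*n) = n^3 + 17*n^2/3 - 22*n - 56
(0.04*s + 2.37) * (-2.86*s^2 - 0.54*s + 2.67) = -0.1144*s^3 - 6.7998*s^2 - 1.173*s + 6.3279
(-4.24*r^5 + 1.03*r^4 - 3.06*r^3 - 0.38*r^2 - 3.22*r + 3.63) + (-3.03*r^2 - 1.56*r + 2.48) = -4.24*r^5 + 1.03*r^4 - 3.06*r^3 - 3.41*r^2 - 4.78*r + 6.11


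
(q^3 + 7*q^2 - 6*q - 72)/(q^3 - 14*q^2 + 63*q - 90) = (q^2 + 10*q + 24)/(q^2 - 11*q + 30)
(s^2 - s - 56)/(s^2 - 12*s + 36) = (s^2 - s - 56)/(s^2 - 12*s + 36)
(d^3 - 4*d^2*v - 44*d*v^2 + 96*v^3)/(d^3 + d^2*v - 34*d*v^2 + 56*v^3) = (-d^2 + 2*d*v + 48*v^2)/(-d^2 - 3*d*v + 28*v^2)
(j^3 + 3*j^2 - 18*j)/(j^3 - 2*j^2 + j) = (j^2 + 3*j - 18)/(j^2 - 2*j + 1)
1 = 1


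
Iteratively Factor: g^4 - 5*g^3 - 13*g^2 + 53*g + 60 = (g + 1)*(g^3 - 6*g^2 - 7*g + 60) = (g - 4)*(g + 1)*(g^2 - 2*g - 15) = (g - 5)*(g - 4)*(g + 1)*(g + 3)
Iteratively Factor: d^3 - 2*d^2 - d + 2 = (d + 1)*(d^2 - 3*d + 2) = (d - 2)*(d + 1)*(d - 1)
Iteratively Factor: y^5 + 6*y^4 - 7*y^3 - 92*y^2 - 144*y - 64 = (y - 4)*(y^4 + 10*y^3 + 33*y^2 + 40*y + 16) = (y - 4)*(y + 4)*(y^3 + 6*y^2 + 9*y + 4) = (y - 4)*(y + 1)*(y + 4)*(y^2 + 5*y + 4) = (y - 4)*(y + 1)*(y + 4)^2*(y + 1)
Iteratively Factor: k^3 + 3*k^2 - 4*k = (k)*(k^2 + 3*k - 4) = k*(k - 1)*(k + 4)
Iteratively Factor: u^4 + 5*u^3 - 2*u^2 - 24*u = (u)*(u^3 + 5*u^2 - 2*u - 24) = u*(u + 4)*(u^2 + u - 6) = u*(u - 2)*(u + 4)*(u + 3)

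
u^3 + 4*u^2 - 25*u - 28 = (u - 4)*(u + 1)*(u + 7)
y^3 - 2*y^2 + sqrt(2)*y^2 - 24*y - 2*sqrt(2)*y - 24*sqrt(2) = (y - 6)*(y + 4)*(y + sqrt(2))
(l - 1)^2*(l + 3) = l^3 + l^2 - 5*l + 3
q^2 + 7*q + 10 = (q + 2)*(q + 5)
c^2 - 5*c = c*(c - 5)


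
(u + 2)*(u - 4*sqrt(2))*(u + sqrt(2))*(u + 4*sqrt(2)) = u^4 + sqrt(2)*u^3 + 2*u^3 - 32*u^2 + 2*sqrt(2)*u^2 - 64*u - 32*sqrt(2)*u - 64*sqrt(2)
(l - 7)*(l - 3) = l^2 - 10*l + 21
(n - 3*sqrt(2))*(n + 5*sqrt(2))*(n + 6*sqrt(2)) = n^3 + 8*sqrt(2)*n^2 - 6*n - 180*sqrt(2)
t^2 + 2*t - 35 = (t - 5)*(t + 7)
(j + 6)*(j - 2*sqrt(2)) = j^2 - 2*sqrt(2)*j + 6*j - 12*sqrt(2)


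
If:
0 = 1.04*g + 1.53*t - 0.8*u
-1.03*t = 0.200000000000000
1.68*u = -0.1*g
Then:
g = 0.27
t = -0.19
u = -0.02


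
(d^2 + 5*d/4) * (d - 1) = d^3 + d^2/4 - 5*d/4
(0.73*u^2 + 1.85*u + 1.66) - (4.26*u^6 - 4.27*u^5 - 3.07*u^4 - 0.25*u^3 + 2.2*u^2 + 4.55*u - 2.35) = -4.26*u^6 + 4.27*u^5 + 3.07*u^4 + 0.25*u^3 - 1.47*u^2 - 2.7*u + 4.01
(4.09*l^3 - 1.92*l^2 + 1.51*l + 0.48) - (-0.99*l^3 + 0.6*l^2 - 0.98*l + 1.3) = 5.08*l^3 - 2.52*l^2 + 2.49*l - 0.82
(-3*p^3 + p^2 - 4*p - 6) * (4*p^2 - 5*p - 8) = -12*p^5 + 19*p^4 + 3*p^3 - 12*p^2 + 62*p + 48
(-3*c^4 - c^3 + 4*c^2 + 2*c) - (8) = -3*c^4 - c^3 + 4*c^2 + 2*c - 8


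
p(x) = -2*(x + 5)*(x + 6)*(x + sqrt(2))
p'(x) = -2*(x + 5)*(x + 6) - 2*(x + 5)*(x + sqrt(2)) - 2*(x + 6)*(x + sqrt(2))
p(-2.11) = 15.64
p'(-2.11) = -13.05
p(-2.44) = 18.70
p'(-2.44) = -5.67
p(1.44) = -273.51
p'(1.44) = -175.06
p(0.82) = -177.36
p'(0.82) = -135.87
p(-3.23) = 17.81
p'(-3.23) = 6.68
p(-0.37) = -54.44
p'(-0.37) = -73.56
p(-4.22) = 7.79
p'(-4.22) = 11.59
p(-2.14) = 16.02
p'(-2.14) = -12.32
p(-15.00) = 2445.44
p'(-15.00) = -696.26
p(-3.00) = 19.03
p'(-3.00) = 3.86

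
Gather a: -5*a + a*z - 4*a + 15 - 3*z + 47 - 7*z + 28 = a*(z - 9) - 10*z + 90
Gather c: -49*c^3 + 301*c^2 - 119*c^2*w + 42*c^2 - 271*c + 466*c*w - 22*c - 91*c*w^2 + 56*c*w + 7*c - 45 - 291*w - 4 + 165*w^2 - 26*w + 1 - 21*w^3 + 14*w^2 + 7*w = -49*c^3 + c^2*(343 - 119*w) + c*(-91*w^2 + 522*w - 286) - 21*w^3 + 179*w^2 - 310*w - 48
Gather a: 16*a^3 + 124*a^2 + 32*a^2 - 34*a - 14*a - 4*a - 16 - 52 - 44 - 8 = 16*a^3 + 156*a^2 - 52*a - 120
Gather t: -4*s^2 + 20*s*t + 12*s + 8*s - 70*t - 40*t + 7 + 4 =-4*s^2 + 20*s + t*(20*s - 110) + 11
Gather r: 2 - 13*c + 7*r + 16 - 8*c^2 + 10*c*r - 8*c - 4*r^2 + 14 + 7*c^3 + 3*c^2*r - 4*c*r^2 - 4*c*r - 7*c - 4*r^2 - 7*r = 7*c^3 - 8*c^2 - 28*c + r^2*(-4*c - 8) + r*(3*c^2 + 6*c) + 32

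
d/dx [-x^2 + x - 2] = 1 - 2*x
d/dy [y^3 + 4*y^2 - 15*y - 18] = 3*y^2 + 8*y - 15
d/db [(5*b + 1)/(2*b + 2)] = 2/(b^2 + 2*b + 1)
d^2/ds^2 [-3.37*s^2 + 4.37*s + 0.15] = -6.74000000000000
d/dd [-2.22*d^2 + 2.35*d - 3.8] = 2.35 - 4.44*d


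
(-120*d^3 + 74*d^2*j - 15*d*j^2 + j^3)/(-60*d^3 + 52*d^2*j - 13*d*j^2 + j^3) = (4*d - j)/(2*d - j)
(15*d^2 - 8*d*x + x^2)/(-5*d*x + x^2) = (-3*d + x)/x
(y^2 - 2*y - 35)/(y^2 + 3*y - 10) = (y - 7)/(y - 2)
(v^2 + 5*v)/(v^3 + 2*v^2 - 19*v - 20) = v/(v^2 - 3*v - 4)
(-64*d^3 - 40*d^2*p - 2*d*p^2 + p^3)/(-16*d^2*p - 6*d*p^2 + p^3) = (4*d + p)/p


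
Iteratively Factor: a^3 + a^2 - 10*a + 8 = (a - 2)*(a^2 + 3*a - 4) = (a - 2)*(a - 1)*(a + 4)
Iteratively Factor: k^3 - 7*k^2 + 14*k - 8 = (k - 2)*(k^2 - 5*k + 4) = (k - 4)*(k - 2)*(k - 1)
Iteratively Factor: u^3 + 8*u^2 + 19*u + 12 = (u + 4)*(u^2 + 4*u + 3) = (u + 3)*(u + 4)*(u + 1)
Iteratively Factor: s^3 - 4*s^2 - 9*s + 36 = (s - 3)*(s^2 - s - 12) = (s - 3)*(s + 3)*(s - 4)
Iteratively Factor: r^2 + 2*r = (r + 2)*(r)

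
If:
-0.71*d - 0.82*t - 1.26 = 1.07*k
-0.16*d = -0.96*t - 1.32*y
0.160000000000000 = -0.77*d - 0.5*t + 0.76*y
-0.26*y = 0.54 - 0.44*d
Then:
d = 1.98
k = -1.40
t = -1.43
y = 1.28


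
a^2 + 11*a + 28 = (a + 4)*(a + 7)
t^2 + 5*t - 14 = (t - 2)*(t + 7)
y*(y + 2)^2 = y^3 + 4*y^2 + 4*y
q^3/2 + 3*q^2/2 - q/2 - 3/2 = (q/2 + 1/2)*(q - 1)*(q + 3)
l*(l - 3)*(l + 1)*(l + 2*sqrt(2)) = l^4 - 2*l^3 + 2*sqrt(2)*l^3 - 4*sqrt(2)*l^2 - 3*l^2 - 6*sqrt(2)*l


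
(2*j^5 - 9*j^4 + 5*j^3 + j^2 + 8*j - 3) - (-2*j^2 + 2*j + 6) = 2*j^5 - 9*j^4 + 5*j^3 + 3*j^2 + 6*j - 9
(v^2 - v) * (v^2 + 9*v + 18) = v^4 + 8*v^3 + 9*v^2 - 18*v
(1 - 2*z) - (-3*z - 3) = z + 4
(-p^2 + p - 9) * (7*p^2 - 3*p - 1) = -7*p^4 + 10*p^3 - 65*p^2 + 26*p + 9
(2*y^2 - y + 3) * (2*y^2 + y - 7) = 4*y^4 - 9*y^2 + 10*y - 21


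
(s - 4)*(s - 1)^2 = s^3 - 6*s^2 + 9*s - 4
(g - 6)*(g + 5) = g^2 - g - 30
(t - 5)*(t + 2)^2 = t^3 - t^2 - 16*t - 20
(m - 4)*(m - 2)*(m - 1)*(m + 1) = m^4 - 6*m^3 + 7*m^2 + 6*m - 8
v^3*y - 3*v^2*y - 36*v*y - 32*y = (v - 8)*(v + 4)*(v*y + y)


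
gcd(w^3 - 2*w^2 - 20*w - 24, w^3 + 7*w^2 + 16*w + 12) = w^2 + 4*w + 4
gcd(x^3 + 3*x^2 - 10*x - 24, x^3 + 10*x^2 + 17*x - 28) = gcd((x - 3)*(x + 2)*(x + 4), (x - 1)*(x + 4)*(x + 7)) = x + 4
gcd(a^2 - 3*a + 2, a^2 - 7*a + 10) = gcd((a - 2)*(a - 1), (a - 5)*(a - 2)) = a - 2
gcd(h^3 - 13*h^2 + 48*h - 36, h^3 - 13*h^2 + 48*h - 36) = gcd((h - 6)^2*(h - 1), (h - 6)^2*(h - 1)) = h^3 - 13*h^2 + 48*h - 36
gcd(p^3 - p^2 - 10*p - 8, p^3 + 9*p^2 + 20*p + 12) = p^2 + 3*p + 2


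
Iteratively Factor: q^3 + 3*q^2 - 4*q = (q + 4)*(q^2 - q) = (q - 1)*(q + 4)*(q)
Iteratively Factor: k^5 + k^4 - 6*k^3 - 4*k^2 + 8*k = (k - 1)*(k^4 + 2*k^3 - 4*k^2 - 8*k) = (k - 1)*(k + 2)*(k^3 - 4*k) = k*(k - 1)*(k + 2)*(k^2 - 4) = k*(k - 1)*(k + 2)^2*(k - 2)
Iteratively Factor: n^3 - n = (n + 1)*(n^2 - n) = n*(n + 1)*(n - 1)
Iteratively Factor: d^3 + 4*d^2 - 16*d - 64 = (d + 4)*(d^2 - 16) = (d + 4)^2*(d - 4)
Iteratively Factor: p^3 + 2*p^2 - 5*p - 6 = (p + 3)*(p^2 - p - 2) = (p + 1)*(p + 3)*(p - 2)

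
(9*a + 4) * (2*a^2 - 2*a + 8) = 18*a^3 - 10*a^2 + 64*a + 32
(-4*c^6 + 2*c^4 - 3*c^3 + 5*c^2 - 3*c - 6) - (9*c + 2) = -4*c^6 + 2*c^4 - 3*c^3 + 5*c^2 - 12*c - 8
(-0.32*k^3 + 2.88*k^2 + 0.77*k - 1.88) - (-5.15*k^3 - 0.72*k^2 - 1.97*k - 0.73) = 4.83*k^3 + 3.6*k^2 + 2.74*k - 1.15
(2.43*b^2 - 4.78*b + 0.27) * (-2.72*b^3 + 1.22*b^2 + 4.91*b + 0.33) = -6.6096*b^5 + 15.9662*b^4 + 5.3653*b^3 - 22.3385*b^2 - 0.2517*b + 0.0891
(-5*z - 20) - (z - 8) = -6*z - 12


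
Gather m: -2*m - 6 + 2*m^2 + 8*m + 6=2*m^2 + 6*m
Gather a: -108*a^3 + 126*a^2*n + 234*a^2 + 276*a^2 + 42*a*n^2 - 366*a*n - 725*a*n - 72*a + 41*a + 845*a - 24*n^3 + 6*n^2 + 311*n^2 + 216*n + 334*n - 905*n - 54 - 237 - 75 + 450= -108*a^3 + a^2*(126*n + 510) + a*(42*n^2 - 1091*n + 814) - 24*n^3 + 317*n^2 - 355*n + 84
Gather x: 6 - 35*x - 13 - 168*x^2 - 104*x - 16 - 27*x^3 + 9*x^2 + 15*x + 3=-27*x^3 - 159*x^2 - 124*x - 20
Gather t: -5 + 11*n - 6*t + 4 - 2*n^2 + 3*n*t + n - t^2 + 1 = -2*n^2 + 12*n - t^2 + t*(3*n - 6)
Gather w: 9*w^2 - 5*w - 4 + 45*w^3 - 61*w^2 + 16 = 45*w^3 - 52*w^2 - 5*w + 12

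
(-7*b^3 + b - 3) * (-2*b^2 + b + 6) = 14*b^5 - 7*b^4 - 44*b^3 + 7*b^2 + 3*b - 18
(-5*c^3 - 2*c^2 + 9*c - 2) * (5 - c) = 5*c^4 - 23*c^3 - 19*c^2 + 47*c - 10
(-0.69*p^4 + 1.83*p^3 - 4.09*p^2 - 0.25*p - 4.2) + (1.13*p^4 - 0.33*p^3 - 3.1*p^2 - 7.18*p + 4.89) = 0.44*p^4 + 1.5*p^3 - 7.19*p^2 - 7.43*p + 0.69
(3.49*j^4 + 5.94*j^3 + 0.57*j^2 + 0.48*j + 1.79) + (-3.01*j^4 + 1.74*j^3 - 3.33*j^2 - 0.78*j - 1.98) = 0.48*j^4 + 7.68*j^3 - 2.76*j^2 - 0.3*j - 0.19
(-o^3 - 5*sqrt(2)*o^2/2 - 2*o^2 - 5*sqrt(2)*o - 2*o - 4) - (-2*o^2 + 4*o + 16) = -o^3 - 5*sqrt(2)*o^2/2 - 5*sqrt(2)*o - 6*o - 20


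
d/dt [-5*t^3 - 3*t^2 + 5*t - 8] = -15*t^2 - 6*t + 5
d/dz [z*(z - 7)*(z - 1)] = 3*z^2 - 16*z + 7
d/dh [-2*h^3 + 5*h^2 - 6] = 2*h*(5 - 3*h)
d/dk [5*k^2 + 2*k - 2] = 10*k + 2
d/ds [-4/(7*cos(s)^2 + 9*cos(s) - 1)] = -4*(14*cos(s) + 9)*sin(s)/(7*cos(s)^2 + 9*cos(s) - 1)^2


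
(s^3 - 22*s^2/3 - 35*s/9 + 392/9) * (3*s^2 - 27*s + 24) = 3*s^5 - 49*s^4 + 631*s^3/3 + 179*s^2/3 - 3808*s/3 + 3136/3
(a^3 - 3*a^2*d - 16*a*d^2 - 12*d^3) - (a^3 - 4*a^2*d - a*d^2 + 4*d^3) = a^2*d - 15*a*d^2 - 16*d^3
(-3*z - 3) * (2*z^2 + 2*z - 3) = -6*z^3 - 12*z^2 + 3*z + 9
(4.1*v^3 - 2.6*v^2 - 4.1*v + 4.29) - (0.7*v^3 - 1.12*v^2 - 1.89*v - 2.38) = 3.4*v^3 - 1.48*v^2 - 2.21*v + 6.67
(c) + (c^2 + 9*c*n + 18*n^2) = c^2 + 9*c*n + c + 18*n^2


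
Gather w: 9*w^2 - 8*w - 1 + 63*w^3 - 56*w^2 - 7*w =63*w^3 - 47*w^2 - 15*w - 1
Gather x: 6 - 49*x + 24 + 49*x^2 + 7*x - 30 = 49*x^2 - 42*x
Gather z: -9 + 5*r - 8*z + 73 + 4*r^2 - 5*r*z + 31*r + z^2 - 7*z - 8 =4*r^2 + 36*r + z^2 + z*(-5*r - 15) + 56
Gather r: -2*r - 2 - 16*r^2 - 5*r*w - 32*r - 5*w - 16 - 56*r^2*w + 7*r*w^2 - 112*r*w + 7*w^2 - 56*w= r^2*(-56*w - 16) + r*(7*w^2 - 117*w - 34) + 7*w^2 - 61*w - 18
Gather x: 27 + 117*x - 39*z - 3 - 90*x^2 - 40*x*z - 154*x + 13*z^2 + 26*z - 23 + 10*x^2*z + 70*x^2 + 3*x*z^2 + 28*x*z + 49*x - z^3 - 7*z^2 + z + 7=x^2*(10*z - 20) + x*(3*z^2 - 12*z + 12) - z^3 + 6*z^2 - 12*z + 8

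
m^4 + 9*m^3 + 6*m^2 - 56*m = m*(m - 2)*(m + 4)*(m + 7)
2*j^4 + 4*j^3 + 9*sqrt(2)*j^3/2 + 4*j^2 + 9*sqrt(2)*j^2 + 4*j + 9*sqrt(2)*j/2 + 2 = (j + 1)*(j + 2*sqrt(2))*(sqrt(2)*j + 1/2)*(sqrt(2)*j + sqrt(2))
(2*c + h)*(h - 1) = 2*c*h - 2*c + h^2 - h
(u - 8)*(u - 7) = u^2 - 15*u + 56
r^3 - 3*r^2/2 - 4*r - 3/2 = (r - 3)*(r + 1/2)*(r + 1)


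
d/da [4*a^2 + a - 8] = 8*a + 1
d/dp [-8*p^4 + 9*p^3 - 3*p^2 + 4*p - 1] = -32*p^3 + 27*p^2 - 6*p + 4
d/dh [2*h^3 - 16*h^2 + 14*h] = 6*h^2 - 32*h + 14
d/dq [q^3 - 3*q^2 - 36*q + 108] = 3*q^2 - 6*q - 36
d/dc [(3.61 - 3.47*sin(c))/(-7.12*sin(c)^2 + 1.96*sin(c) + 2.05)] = (-24.7064*sin(c)^2 + 51.4064*sin(c) - 14.1891)*cos(c)/(50.6944*sin(c)^4 - 27.9104*sin(c)^3 - 25.3504*sin(c)^2 + 8.036*sin(c) + 4.2025)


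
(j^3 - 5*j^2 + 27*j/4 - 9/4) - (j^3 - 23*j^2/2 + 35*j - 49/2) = 13*j^2/2 - 113*j/4 + 89/4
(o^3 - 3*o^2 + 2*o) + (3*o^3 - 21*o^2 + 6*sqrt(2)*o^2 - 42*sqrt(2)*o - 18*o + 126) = 4*o^3 - 24*o^2 + 6*sqrt(2)*o^2 - 42*sqrt(2)*o - 16*o + 126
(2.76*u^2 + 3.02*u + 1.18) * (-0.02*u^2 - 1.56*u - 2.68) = -0.0552*u^4 - 4.366*u^3 - 12.1316*u^2 - 9.9344*u - 3.1624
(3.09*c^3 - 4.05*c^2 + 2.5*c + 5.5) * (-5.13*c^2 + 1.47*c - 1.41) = -15.8517*c^5 + 25.3188*c^4 - 23.1354*c^3 - 18.8295*c^2 + 4.56*c - 7.755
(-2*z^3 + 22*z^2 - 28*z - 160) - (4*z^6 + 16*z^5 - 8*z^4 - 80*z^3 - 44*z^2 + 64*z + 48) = -4*z^6 - 16*z^5 + 8*z^4 + 78*z^3 + 66*z^2 - 92*z - 208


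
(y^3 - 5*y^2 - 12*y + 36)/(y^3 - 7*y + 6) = (y - 6)/(y - 1)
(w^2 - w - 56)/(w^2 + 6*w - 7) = (w - 8)/(w - 1)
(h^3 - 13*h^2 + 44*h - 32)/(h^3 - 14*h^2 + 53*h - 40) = (h - 4)/(h - 5)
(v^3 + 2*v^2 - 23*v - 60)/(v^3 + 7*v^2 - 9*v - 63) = (v^2 - v - 20)/(v^2 + 4*v - 21)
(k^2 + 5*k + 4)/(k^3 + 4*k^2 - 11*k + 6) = (k^2 + 5*k + 4)/(k^3 + 4*k^2 - 11*k + 6)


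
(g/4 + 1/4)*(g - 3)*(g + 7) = g^3/4 + 5*g^2/4 - 17*g/4 - 21/4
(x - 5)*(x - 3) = x^2 - 8*x + 15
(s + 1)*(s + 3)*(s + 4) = s^3 + 8*s^2 + 19*s + 12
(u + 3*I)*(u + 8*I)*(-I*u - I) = -I*u^3 + 11*u^2 - I*u^2 + 11*u + 24*I*u + 24*I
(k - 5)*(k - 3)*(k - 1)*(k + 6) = k^4 - 3*k^3 - 31*k^2 + 123*k - 90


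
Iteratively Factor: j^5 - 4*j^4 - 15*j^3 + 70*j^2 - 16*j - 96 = (j - 4)*(j^4 - 15*j^2 + 10*j + 24) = (j - 4)*(j - 3)*(j^3 + 3*j^2 - 6*j - 8) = (j - 4)*(j - 3)*(j - 2)*(j^2 + 5*j + 4) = (j - 4)*(j - 3)*(j - 2)*(j + 4)*(j + 1)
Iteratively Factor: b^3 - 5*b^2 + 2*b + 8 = (b - 4)*(b^2 - b - 2) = (b - 4)*(b + 1)*(b - 2)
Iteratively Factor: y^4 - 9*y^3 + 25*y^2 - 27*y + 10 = (y - 5)*(y^3 - 4*y^2 + 5*y - 2) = (y - 5)*(y - 1)*(y^2 - 3*y + 2) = (y - 5)*(y - 1)^2*(y - 2)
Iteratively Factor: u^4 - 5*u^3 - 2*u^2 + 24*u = (u)*(u^3 - 5*u^2 - 2*u + 24) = u*(u + 2)*(u^2 - 7*u + 12) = u*(u - 4)*(u + 2)*(u - 3)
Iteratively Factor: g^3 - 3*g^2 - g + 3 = (g + 1)*(g^2 - 4*g + 3) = (g - 3)*(g + 1)*(g - 1)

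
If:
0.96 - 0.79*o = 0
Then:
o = 1.22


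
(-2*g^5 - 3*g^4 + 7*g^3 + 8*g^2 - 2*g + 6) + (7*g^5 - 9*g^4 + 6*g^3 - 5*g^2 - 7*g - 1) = 5*g^5 - 12*g^4 + 13*g^3 + 3*g^2 - 9*g + 5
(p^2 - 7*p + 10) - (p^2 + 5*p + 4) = 6 - 12*p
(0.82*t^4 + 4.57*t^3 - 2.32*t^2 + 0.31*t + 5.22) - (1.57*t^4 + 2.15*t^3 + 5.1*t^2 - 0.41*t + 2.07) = -0.75*t^4 + 2.42*t^3 - 7.42*t^2 + 0.72*t + 3.15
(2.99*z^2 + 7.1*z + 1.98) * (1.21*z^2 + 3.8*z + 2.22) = 3.6179*z^4 + 19.953*z^3 + 36.0136*z^2 + 23.286*z + 4.3956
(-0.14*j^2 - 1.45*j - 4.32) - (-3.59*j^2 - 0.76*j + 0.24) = 3.45*j^2 - 0.69*j - 4.56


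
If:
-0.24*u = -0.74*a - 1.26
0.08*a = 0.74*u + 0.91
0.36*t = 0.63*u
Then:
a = -2.18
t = -2.56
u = -1.47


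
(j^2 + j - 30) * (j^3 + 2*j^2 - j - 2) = j^5 + 3*j^4 - 29*j^3 - 63*j^2 + 28*j + 60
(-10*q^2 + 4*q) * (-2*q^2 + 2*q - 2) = 20*q^4 - 28*q^3 + 28*q^2 - 8*q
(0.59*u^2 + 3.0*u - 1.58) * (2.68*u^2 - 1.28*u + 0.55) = 1.5812*u^4 + 7.2848*u^3 - 7.7499*u^2 + 3.6724*u - 0.869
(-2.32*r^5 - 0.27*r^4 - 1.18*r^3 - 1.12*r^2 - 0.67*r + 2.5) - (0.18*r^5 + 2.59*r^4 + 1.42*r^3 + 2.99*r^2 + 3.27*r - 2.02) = -2.5*r^5 - 2.86*r^4 - 2.6*r^3 - 4.11*r^2 - 3.94*r + 4.52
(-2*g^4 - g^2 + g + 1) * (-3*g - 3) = 6*g^5 + 6*g^4 + 3*g^3 - 6*g - 3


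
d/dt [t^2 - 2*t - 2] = 2*t - 2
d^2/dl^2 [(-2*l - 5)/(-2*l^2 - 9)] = 4*(4*l^3 + 30*l^2 - 54*l - 45)/(8*l^6 + 108*l^4 + 486*l^2 + 729)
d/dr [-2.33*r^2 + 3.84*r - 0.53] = 3.84 - 4.66*r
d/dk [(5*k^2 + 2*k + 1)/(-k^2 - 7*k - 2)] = 3*(-11*k^2 - 6*k + 1)/(k^4 + 14*k^3 + 53*k^2 + 28*k + 4)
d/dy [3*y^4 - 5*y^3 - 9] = y^2*(12*y - 15)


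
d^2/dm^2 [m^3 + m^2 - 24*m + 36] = 6*m + 2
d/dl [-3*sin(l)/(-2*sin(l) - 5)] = 15*cos(l)/(2*sin(l) + 5)^2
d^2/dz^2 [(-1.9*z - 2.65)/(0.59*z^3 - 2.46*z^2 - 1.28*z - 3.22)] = (-3.96834*z^5 + 5.47637999999998*z^4 + 35.67352*z^3 - 127.5282*z^2 + 10.02894*z + 48.96092)/(0.205379*z^9 - 2.568978*z^8 + 9.374628*z^7 - 7.10283*z^6 + 7.702872*z^5 - 55.959384*z^4 - 44.5799*z^3 - 92.345736*z^2 - 39.814656*z - 33.386248)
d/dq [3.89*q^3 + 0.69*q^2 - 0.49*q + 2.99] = 11.67*q^2 + 1.38*q - 0.49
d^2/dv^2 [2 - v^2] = -2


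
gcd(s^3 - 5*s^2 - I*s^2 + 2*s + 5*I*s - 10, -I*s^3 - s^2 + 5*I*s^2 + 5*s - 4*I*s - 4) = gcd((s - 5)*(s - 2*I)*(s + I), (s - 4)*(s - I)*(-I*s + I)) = 1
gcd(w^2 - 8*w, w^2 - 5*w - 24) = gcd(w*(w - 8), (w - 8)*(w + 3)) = w - 8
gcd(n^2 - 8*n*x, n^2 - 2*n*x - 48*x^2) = -n + 8*x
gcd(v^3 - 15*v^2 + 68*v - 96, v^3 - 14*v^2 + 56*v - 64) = v^2 - 12*v + 32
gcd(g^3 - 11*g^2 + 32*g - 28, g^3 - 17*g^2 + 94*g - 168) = g - 7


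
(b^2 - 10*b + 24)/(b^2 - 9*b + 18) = (b - 4)/(b - 3)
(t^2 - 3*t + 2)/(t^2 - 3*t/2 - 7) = 2*(-t^2 + 3*t - 2)/(-2*t^2 + 3*t + 14)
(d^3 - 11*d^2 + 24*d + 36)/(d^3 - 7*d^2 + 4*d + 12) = (d - 6)/(d - 2)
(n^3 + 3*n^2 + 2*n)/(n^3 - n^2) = (n^2 + 3*n + 2)/(n*(n - 1))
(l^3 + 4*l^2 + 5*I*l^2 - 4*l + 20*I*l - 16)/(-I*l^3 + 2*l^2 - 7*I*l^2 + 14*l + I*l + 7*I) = (I*l^2 + 4*l*(-1 + I) - 16)/(l^2 + l*(7 + I) + 7*I)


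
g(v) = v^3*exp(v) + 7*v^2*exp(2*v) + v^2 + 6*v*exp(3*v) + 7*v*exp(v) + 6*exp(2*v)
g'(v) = v^3*exp(v) + 14*v^2*exp(2*v) + 3*v^2*exp(v) + 18*v*exp(3*v) + 14*v*exp(2*v) + 7*v*exp(v) + 2*v + 6*exp(3*v) + 12*exp(2*v) + 7*exp(v)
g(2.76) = 80770.06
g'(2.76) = 259991.57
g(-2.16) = 2.25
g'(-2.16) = -4.23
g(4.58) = 26947208.48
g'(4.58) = 85543426.91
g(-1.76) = 0.81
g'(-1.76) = -3.00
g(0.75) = 99.80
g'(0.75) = 353.04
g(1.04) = 274.80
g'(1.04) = 948.47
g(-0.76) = -0.39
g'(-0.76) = 1.15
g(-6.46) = 41.24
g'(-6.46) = -13.20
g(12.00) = 310435531657045543.68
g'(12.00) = 957151573938131536.17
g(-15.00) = 225.00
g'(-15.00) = -30.00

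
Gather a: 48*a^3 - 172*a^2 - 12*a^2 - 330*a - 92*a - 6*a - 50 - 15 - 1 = 48*a^3 - 184*a^2 - 428*a - 66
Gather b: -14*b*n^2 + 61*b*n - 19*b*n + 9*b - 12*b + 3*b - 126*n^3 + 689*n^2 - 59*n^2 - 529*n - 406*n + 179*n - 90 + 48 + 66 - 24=b*(-14*n^2 + 42*n) - 126*n^3 + 630*n^2 - 756*n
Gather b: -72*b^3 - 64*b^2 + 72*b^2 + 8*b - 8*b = -72*b^3 + 8*b^2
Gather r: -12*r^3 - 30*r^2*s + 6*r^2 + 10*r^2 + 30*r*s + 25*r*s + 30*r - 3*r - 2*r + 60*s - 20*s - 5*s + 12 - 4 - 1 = -12*r^3 + r^2*(16 - 30*s) + r*(55*s + 25) + 35*s + 7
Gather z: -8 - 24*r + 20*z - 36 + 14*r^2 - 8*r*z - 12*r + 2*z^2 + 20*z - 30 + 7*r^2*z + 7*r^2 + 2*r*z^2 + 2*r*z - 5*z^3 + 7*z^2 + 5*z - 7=21*r^2 - 36*r - 5*z^3 + z^2*(2*r + 9) + z*(7*r^2 - 6*r + 45) - 81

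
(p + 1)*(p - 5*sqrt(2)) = p^2 - 5*sqrt(2)*p + p - 5*sqrt(2)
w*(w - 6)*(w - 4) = w^3 - 10*w^2 + 24*w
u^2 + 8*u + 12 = (u + 2)*(u + 6)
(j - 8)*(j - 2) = j^2 - 10*j + 16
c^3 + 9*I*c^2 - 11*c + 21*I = (c - I)*(c + 3*I)*(c + 7*I)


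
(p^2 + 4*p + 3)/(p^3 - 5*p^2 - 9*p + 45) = (p + 1)/(p^2 - 8*p + 15)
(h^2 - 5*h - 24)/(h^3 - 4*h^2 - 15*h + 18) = (h - 8)/(h^2 - 7*h + 6)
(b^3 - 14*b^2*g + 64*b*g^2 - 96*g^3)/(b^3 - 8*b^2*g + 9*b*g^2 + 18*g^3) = (b^2 - 8*b*g + 16*g^2)/(b^2 - 2*b*g - 3*g^2)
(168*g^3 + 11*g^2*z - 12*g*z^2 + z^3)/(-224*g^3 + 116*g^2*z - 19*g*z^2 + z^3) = (3*g + z)/(-4*g + z)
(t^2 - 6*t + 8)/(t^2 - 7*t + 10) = (t - 4)/(t - 5)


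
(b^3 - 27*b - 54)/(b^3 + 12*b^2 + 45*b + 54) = (b - 6)/(b + 6)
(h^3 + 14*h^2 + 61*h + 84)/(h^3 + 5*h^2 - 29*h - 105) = (h + 4)/(h - 5)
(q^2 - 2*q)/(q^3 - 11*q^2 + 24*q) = (q - 2)/(q^2 - 11*q + 24)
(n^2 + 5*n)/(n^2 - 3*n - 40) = n/(n - 8)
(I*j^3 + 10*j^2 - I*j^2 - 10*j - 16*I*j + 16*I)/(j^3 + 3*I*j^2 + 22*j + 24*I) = (I*j^3 + j^2*(10 - I) + j*(-10 - 16*I) + 16*I)/(j^3 + 3*I*j^2 + 22*j + 24*I)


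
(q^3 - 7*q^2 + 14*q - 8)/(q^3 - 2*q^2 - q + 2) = (q - 4)/(q + 1)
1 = 1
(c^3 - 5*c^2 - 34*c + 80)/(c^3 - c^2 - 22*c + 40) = (c - 8)/(c - 4)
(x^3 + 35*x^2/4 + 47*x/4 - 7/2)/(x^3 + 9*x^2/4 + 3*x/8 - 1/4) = 2*(x + 7)/(2*x + 1)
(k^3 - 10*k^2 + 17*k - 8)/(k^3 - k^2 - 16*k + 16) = (k^2 - 9*k + 8)/(k^2 - 16)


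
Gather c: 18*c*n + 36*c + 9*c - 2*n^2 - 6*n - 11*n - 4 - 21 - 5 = c*(18*n + 45) - 2*n^2 - 17*n - 30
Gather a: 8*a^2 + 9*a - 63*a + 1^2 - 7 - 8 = 8*a^2 - 54*a - 14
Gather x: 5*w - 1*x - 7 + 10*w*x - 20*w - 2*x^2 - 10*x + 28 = -15*w - 2*x^2 + x*(10*w - 11) + 21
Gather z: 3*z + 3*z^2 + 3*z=3*z^2 + 6*z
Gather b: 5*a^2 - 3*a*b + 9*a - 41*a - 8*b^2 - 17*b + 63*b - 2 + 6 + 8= 5*a^2 - 32*a - 8*b^2 + b*(46 - 3*a) + 12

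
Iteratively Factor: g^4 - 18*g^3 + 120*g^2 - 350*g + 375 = (g - 3)*(g^3 - 15*g^2 + 75*g - 125) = (g - 5)*(g - 3)*(g^2 - 10*g + 25) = (g - 5)^2*(g - 3)*(g - 5)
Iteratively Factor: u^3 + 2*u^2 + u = (u + 1)*(u^2 + u) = (u + 1)^2*(u)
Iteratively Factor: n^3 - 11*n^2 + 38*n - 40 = (n - 5)*(n^2 - 6*n + 8) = (n - 5)*(n - 2)*(n - 4)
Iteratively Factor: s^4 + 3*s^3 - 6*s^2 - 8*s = (s + 1)*(s^3 + 2*s^2 - 8*s) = (s - 2)*(s + 1)*(s^2 + 4*s) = s*(s - 2)*(s + 1)*(s + 4)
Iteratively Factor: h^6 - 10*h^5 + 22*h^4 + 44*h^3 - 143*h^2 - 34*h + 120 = (h - 3)*(h^5 - 7*h^4 + h^3 + 47*h^2 - 2*h - 40) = (h - 3)*(h + 2)*(h^4 - 9*h^3 + 19*h^2 + 9*h - 20) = (h - 3)*(h - 1)*(h + 2)*(h^3 - 8*h^2 + 11*h + 20) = (h - 3)*(h - 1)*(h + 1)*(h + 2)*(h^2 - 9*h + 20) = (h - 5)*(h - 3)*(h - 1)*(h + 1)*(h + 2)*(h - 4)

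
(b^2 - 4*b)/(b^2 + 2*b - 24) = b/(b + 6)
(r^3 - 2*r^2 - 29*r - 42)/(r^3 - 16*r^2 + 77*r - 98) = (r^2 + 5*r + 6)/(r^2 - 9*r + 14)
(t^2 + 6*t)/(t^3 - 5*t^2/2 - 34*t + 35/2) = 2*t*(t + 6)/(2*t^3 - 5*t^2 - 68*t + 35)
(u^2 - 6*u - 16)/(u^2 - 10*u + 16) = (u + 2)/(u - 2)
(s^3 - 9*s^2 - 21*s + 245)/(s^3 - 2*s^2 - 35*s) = (s - 7)/s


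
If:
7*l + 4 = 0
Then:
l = -4/7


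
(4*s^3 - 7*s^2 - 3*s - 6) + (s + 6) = 4*s^3 - 7*s^2 - 2*s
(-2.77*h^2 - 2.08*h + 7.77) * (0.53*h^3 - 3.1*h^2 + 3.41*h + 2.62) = -1.4681*h^5 + 7.4846*h^4 + 1.1204*h^3 - 38.4372*h^2 + 21.0461*h + 20.3574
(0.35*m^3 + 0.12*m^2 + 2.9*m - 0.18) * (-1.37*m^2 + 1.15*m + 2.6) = -0.4795*m^5 + 0.2381*m^4 - 2.925*m^3 + 3.8936*m^2 + 7.333*m - 0.468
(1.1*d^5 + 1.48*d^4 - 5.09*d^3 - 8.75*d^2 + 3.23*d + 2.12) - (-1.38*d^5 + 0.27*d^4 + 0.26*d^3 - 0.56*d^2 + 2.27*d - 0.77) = 2.48*d^5 + 1.21*d^4 - 5.35*d^3 - 8.19*d^2 + 0.96*d + 2.89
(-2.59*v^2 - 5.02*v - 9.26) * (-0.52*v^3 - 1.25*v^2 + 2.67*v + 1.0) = 1.3468*v^5 + 5.8479*v^4 + 4.1749*v^3 - 4.4184*v^2 - 29.7442*v - 9.26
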